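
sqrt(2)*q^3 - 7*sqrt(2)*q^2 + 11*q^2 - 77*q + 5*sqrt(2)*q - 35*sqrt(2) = (q - 7)*(q + 5*sqrt(2))*(sqrt(2)*q + 1)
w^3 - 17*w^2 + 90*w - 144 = (w - 8)*(w - 6)*(w - 3)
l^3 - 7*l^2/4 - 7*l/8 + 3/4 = (l - 2)*(l - 1/2)*(l + 3/4)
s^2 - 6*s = s*(s - 6)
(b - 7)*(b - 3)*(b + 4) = b^3 - 6*b^2 - 19*b + 84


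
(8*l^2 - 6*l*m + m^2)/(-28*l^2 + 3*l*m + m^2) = (-2*l + m)/(7*l + m)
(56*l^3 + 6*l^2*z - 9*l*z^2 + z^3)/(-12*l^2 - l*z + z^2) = (-14*l^2 - 5*l*z + z^2)/(3*l + z)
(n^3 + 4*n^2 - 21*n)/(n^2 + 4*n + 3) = n*(n^2 + 4*n - 21)/(n^2 + 4*n + 3)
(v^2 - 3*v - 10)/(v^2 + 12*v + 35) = (v^2 - 3*v - 10)/(v^2 + 12*v + 35)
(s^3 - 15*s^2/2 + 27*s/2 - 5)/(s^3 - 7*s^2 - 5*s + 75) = (s^2 - 5*s/2 + 1)/(s^2 - 2*s - 15)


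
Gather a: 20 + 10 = 30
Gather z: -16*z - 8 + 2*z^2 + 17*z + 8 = 2*z^2 + z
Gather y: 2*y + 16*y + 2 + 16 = 18*y + 18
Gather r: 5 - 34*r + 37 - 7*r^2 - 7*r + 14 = -7*r^2 - 41*r + 56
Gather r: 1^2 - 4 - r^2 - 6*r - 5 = -r^2 - 6*r - 8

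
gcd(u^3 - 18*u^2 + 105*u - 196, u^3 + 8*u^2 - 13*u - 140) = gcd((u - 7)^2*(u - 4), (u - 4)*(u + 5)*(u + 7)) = u - 4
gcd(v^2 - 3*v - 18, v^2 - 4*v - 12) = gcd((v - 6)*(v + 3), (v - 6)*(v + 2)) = v - 6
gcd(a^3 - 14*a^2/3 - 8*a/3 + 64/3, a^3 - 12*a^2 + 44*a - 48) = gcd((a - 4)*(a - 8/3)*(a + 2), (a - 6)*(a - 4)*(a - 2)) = a - 4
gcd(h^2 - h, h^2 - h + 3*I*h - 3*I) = h - 1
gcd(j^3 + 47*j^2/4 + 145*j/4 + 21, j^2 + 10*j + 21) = j + 7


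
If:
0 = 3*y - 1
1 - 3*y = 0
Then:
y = 1/3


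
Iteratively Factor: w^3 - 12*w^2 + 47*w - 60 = (w - 5)*(w^2 - 7*w + 12) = (w - 5)*(w - 3)*(w - 4)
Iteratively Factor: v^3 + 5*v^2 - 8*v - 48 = (v + 4)*(v^2 + v - 12) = (v + 4)^2*(v - 3)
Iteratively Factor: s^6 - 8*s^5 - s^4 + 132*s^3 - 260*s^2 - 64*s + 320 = (s + 1)*(s^5 - 9*s^4 + 8*s^3 + 124*s^2 - 384*s + 320) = (s + 1)*(s + 4)*(s^4 - 13*s^3 + 60*s^2 - 116*s + 80) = (s - 2)*(s + 1)*(s + 4)*(s^3 - 11*s^2 + 38*s - 40) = (s - 5)*(s - 2)*(s + 1)*(s + 4)*(s^2 - 6*s + 8) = (s - 5)*(s - 2)^2*(s + 1)*(s + 4)*(s - 4)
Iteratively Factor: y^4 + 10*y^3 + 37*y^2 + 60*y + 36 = (y + 3)*(y^3 + 7*y^2 + 16*y + 12) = (y + 2)*(y + 3)*(y^2 + 5*y + 6) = (y + 2)^2*(y + 3)*(y + 3)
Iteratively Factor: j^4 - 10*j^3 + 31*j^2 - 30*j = (j - 2)*(j^3 - 8*j^2 + 15*j) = (j - 5)*(j - 2)*(j^2 - 3*j) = (j - 5)*(j - 3)*(j - 2)*(j)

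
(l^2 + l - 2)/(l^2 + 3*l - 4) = (l + 2)/(l + 4)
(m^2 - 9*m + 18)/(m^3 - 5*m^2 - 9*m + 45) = (m - 6)/(m^2 - 2*m - 15)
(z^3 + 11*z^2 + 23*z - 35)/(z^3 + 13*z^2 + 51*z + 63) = (z^2 + 4*z - 5)/(z^2 + 6*z + 9)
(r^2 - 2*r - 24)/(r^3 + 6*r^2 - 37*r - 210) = (r + 4)/(r^2 + 12*r + 35)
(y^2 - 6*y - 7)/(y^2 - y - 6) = (-y^2 + 6*y + 7)/(-y^2 + y + 6)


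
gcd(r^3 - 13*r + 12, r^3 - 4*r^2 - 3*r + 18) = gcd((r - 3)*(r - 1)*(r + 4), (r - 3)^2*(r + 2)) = r - 3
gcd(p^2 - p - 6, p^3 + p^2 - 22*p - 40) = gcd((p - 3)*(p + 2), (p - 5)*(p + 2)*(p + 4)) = p + 2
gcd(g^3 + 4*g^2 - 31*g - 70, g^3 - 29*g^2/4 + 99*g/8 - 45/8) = g - 5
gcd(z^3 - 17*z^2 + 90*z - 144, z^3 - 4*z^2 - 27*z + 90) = z^2 - 9*z + 18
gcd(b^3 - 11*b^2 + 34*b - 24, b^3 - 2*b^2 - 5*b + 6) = b - 1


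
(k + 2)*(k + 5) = k^2 + 7*k + 10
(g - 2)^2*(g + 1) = g^3 - 3*g^2 + 4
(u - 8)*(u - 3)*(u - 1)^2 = u^4 - 13*u^3 + 47*u^2 - 59*u + 24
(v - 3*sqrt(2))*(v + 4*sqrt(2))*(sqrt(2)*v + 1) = sqrt(2)*v^3 + 3*v^2 - 23*sqrt(2)*v - 24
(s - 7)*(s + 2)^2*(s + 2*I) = s^4 - 3*s^3 + 2*I*s^3 - 24*s^2 - 6*I*s^2 - 28*s - 48*I*s - 56*I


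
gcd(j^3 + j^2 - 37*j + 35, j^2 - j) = j - 1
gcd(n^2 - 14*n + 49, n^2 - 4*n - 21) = n - 7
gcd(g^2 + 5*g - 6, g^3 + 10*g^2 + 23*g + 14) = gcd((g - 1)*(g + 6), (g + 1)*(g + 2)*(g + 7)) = 1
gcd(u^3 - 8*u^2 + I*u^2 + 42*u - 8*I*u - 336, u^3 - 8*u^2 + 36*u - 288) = u^2 + u*(-8 - 6*I) + 48*I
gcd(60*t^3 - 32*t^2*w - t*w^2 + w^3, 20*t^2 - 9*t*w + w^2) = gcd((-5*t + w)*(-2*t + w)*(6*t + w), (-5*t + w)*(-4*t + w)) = 5*t - w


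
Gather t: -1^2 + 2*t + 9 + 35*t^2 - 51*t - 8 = 35*t^2 - 49*t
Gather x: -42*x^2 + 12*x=-42*x^2 + 12*x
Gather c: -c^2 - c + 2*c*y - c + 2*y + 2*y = -c^2 + c*(2*y - 2) + 4*y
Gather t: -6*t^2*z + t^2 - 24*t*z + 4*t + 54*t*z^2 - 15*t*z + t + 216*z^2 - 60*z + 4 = t^2*(1 - 6*z) + t*(54*z^2 - 39*z + 5) + 216*z^2 - 60*z + 4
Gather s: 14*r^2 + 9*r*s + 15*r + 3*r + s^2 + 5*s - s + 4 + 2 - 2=14*r^2 + 18*r + s^2 + s*(9*r + 4) + 4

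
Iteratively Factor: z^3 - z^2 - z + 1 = (z + 1)*(z^2 - 2*z + 1) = (z - 1)*(z + 1)*(z - 1)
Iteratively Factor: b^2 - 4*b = (b)*(b - 4)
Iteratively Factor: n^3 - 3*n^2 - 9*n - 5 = (n + 1)*(n^2 - 4*n - 5) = (n - 5)*(n + 1)*(n + 1)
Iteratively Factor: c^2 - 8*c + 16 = (c - 4)*(c - 4)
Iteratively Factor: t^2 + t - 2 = (t - 1)*(t + 2)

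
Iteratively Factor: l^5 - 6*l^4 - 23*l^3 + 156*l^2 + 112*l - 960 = (l - 5)*(l^4 - l^3 - 28*l^2 + 16*l + 192) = (l - 5)*(l - 4)*(l^3 + 3*l^2 - 16*l - 48) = (l - 5)*(l - 4)^2*(l^2 + 7*l + 12) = (l - 5)*(l - 4)^2*(l + 3)*(l + 4)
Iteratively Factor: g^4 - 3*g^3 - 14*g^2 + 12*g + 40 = (g - 2)*(g^3 - g^2 - 16*g - 20) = (g - 5)*(g - 2)*(g^2 + 4*g + 4) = (g - 5)*(g - 2)*(g + 2)*(g + 2)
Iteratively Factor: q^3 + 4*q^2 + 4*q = (q + 2)*(q^2 + 2*q) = (q + 2)^2*(q)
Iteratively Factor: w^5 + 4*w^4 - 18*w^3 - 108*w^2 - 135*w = (w - 5)*(w^4 + 9*w^3 + 27*w^2 + 27*w) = w*(w - 5)*(w^3 + 9*w^2 + 27*w + 27) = w*(w - 5)*(w + 3)*(w^2 + 6*w + 9) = w*(w - 5)*(w + 3)^2*(w + 3)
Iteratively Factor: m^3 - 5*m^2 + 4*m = (m)*(m^2 - 5*m + 4) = m*(m - 1)*(m - 4)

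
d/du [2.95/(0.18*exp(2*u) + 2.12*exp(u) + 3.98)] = (-1.062*exp(u) - 6.254)*exp(u)/(0.18*exp(2*u) + 2.12*exp(u) + 3.98)^2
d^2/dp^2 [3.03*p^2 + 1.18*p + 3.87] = 6.06000000000000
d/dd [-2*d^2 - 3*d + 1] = -4*d - 3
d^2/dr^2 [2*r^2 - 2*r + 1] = 4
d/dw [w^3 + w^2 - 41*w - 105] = 3*w^2 + 2*w - 41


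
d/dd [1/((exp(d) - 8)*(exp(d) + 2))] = 2*(3 - exp(d))*exp(d)/(exp(4*d) - 12*exp(3*d) + 4*exp(2*d) + 192*exp(d) + 256)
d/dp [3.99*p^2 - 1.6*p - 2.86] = 7.98*p - 1.6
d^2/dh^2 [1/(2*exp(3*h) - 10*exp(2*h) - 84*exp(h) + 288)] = ((-9*exp(2*h) + 20*exp(h) + 42)*(exp(3*h) - 5*exp(2*h) - 42*exp(h) + 144)/2 + (-3*exp(2*h) + 10*exp(h) + 42)^2*exp(h))*exp(h)/(exp(3*h) - 5*exp(2*h) - 42*exp(h) + 144)^3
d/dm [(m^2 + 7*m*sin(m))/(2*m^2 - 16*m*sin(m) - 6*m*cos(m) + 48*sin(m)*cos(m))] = 3*(-m^3*sin(m) + 5*m^3*cos(m) + 16*m^2*sin(m)^2 - 5*m^2*sin(m) - m^2*cos(m) - 15*m^2 + 56*m*sin(m)^3 + 16*m*sin(m)*cos(m) + 56*sin(m)^2*cos(m))/(2*(m - 8*sin(m))^2*(m - 3*cos(m))^2)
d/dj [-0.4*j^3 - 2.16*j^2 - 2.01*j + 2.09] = -1.2*j^2 - 4.32*j - 2.01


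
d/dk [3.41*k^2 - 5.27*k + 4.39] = 6.82*k - 5.27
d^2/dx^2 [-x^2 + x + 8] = -2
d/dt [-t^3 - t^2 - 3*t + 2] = -3*t^2 - 2*t - 3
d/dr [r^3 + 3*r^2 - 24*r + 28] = 3*r^2 + 6*r - 24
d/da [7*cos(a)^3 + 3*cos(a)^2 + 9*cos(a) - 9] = 3*(7*sin(a)^2 - 2*cos(a) - 10)*sin(a)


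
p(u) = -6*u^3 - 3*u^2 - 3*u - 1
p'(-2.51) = -101.34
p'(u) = -18*u^2 - 6*u - 3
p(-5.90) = 1144.54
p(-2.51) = 82.51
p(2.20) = -86.01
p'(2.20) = -103.32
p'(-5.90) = -594.18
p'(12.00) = -2667.00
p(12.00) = -10837.00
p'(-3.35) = -184.90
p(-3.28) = 188.29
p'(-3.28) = -176.97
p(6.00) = -1423.00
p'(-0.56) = -5.28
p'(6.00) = -687.00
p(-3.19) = 172.81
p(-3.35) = 200.95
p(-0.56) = 0.79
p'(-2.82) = -129.22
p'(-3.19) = -167.03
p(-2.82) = 118.16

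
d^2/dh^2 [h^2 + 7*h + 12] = 2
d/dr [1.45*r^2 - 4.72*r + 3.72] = 2.9*r - 4.72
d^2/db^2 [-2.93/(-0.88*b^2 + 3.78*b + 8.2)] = (4.537984*b^2 - 19.492704*b - 2.93*(1.76*b - 3.78)*(3.52*b - 7.56) - 42.28576)/(-0.88*b^2 + 3.78*b + 8.2)^3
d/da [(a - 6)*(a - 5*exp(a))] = a - (a - 6)*(5*exp(a) - 1) - 5*exp(a)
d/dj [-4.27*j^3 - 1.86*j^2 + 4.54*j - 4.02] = -12.81*j^2 - 3.72*j + 4.54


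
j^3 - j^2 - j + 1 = (j - 1)^2*(j + 1)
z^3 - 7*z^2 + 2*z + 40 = (z - 5)*(z - 4)*(z + 2)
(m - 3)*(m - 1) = m^2 - 4*m + 3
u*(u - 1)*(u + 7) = u^3 + 6*u^2 - 7*u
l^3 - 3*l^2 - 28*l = l*(l - 7)*(l + 4)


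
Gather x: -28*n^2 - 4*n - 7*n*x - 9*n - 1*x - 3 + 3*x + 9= -28*n^2 - 13*n + x*(2 - 7*n) + 6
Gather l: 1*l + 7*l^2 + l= 7*l^2 + 2*l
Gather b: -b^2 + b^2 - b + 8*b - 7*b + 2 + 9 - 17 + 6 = 0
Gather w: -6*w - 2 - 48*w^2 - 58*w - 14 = -48*w^2 - 64*w - 16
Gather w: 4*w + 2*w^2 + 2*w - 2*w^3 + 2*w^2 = -2*w^3 + 4*w^2 + 6*w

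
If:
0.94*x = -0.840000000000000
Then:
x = -0.89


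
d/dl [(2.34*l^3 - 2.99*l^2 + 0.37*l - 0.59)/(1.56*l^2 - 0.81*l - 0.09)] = (3.6504*l^4 - 3.7908*l^3 + 1.2129*l^2 + 2.379*l - 0.5112)/(2.4336*l^4 - 2.5272*l^3 + 0.3753*l^2 + 0.1458*l + 0.0081)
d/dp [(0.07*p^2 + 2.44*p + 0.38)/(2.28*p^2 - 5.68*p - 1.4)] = (-5.9608*p^2 - 1.9288*p - 1.2576)/(5.1984*p^4 - 25.9008*p^3 + 25.8784*p^2 + 15.904*p + 1.96)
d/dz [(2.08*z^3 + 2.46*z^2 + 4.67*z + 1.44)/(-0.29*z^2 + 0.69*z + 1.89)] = (-0.6032*z^4 + 2.8704*z^3 + 14.8453*z^2 + 10.134*z + 7.8327)/(0.0841*z^4 - 0.4002*z^3 - 0.6201*z^2 + 2.6082*z + 3.5721)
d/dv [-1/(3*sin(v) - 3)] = cos(v)/(3*(sin(v) - 1)^2)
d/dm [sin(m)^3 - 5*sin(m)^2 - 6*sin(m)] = (3*sin(m)^2 - 10*sin(m) - 6)*cos(m)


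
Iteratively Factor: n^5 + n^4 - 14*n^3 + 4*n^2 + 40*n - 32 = (n - 2)*(n^4 + 3*n^3 - 8*n^2 - 12*n + 16) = (n - 2)^2*(n^3 + 5*n^2 + 2*n - 8) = (n - 2)^2*(n - 1)*(n^2 + 6*n + 8) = (n - 2)^2*(n - 1)*(n + 2)*(n + 4)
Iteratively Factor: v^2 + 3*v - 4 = (v - 1)*(v + 4)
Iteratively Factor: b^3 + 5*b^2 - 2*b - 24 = (b + 3)*(b^2 + 2*b - 8) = (b - 2)*(b + 3)*(b + 4)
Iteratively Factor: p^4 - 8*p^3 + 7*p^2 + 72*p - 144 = (p + 3)*(p^3 - 11*p^2 + 40*p - 48) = (p - 3)*(p + 3)*(p^2 - 8*p + 16) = (p - 4)*(p - 3)*(p + 3)*(p - 4)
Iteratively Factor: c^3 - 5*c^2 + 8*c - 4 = (c - 2)*(c^2 - 3*c + 2) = (c - 2)*(c - 1)*(c - 2)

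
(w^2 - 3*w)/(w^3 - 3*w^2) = 1/w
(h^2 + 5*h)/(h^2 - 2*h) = (h + 5)/(h - 2)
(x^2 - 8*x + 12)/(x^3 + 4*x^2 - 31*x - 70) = (x^2 - 8*x + 12)/(x^3 + 4*x^2 - 31*x - 70)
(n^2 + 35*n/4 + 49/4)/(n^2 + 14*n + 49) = (n + 7/4)/(n + 7)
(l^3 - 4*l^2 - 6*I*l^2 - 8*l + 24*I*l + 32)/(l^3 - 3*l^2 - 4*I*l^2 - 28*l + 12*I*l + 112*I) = (l^2 - 2*l*(2 + I) + 8*I)/(l^2 - 3*l - 28)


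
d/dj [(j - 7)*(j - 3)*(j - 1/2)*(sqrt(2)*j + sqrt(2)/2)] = sqrt(2)*(8*j^3 - 60*j^2 + 83*j + 5)/2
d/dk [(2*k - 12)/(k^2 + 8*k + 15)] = 2*(k^2 + 8*k - 2*(k - 6)*(k + 4) + 15)/(k^2 + 8*k + 15)^2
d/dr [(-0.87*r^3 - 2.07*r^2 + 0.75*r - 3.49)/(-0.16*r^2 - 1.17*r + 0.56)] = (0.1392*r^4 + 2.0358*r^3 + 1.0803*r^2 - 3.4352*r - 3.6633)/(0.0256*r^4 + 0.3744*r^3 + 1.1897*r^2 - 1.3104*r + 0.3136)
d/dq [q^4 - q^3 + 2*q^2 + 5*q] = 4*q^3 - 3*q^2 + 4*q + 5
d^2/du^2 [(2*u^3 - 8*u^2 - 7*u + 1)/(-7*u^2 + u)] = 2*(397*u^3 - 147*u^2 + 21*u - 1)/(u^3*(343*u^3 - 147*u^2 + 21*u - 1))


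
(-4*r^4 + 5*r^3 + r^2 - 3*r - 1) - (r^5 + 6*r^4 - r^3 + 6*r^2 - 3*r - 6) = -r^5 - 10*r^4 + 6*r^3 - 5*r^2 + 5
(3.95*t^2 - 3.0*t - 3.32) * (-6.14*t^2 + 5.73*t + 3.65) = -24.253*t^4 + 41.0535*t^3 + 17.6123*t^2 - 29.9736*t - 12.118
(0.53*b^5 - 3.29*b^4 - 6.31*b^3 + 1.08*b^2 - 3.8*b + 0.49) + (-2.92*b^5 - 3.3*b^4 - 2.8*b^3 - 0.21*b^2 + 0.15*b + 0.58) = -2.39*b^5 - 6.59*b^4 - 9.11*b^3 + 0.87*b^2 - 3.65*b + 1.07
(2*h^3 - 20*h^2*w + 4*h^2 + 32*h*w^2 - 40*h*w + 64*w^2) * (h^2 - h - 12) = 2*h^5 - 20*h^4*w + 2*h^4 + 32*h^3*w^2 - 20*h^3*w - 28*h^3 + 32*h^2*w^2 + 280*h^2*w - 48*h^2 - 448*h*w^2 + 480*h*w - 768*w^2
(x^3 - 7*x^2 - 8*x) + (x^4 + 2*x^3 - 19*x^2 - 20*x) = x^4 + 3*x^3 - 26*x^2 - 28*x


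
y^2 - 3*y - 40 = (y - 8)*(y + 5)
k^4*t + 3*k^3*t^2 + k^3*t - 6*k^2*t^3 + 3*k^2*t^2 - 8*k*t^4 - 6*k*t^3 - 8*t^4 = (k - 2*t)*(k + t)*(k + 4*t)*(k*t + t)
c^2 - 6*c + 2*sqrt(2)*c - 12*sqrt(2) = (c - 6)*(c + 2*sqrt(2))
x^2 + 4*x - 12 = (x - 2)*(x + 6)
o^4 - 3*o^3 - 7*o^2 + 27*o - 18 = (o - 3)*(o - 2)*(o - 1)*(o + 3)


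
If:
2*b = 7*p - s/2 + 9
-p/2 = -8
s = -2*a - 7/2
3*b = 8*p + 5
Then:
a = -409/12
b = 133/3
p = 16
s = 194/3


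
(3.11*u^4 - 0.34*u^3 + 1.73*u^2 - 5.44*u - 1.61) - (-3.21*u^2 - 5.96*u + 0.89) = 3.11*u^4 - 0.34*u^3 + 4.94*u^2 + 0.52*u - 2.5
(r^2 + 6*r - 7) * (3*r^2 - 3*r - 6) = 3*r^4 + 15*r^3 - 45*r^2 - 15*r + 42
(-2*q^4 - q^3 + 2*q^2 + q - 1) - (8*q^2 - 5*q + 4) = -2*q^4 - q^3 - 6*q^2 + 6*q - 5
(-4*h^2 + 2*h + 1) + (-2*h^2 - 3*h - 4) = -6*h^2 - h - 3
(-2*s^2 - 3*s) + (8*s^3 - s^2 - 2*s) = 8*s^3 - 3*s^2 - 5*s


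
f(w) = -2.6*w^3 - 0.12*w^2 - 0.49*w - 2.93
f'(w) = -7.8*w^2 - 0.24*w - 0.49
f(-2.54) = 40.15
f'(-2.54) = -50.20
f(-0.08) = -2.89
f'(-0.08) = -0.52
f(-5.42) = 410.17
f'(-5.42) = -228.33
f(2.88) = -67.44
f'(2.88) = -65.88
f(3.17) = -88.51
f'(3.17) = -79.63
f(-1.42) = 4.97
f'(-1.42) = -15.88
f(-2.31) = 29.61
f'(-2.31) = -41.56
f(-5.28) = 379.03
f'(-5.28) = -216.67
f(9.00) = -1912.46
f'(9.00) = -634.45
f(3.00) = -75.68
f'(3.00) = -71.41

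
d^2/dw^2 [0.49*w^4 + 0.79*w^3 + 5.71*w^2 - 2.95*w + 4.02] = 5.88*w^2 + 4.74*w + 11.42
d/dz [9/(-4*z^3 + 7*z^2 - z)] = 9*(12*z^2 - 14*z + 1)/(z^2*(4*z^2 - 7*z + 1)^2)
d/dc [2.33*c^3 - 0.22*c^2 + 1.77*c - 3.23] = 6.99*c^2 - 0.44*c + 1.77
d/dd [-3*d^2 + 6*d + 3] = 6 - 6*d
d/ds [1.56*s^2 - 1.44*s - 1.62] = 3.12*s - 1.44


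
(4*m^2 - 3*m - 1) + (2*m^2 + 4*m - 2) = 6*m^2 + m - 3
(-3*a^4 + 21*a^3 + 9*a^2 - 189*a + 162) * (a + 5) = -3*a^5 + 6*a^4 + 114*a^3 - 144*a^2 - 783*a + 810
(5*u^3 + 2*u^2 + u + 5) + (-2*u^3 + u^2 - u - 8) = 3*u^3 + 3*u^2 - 3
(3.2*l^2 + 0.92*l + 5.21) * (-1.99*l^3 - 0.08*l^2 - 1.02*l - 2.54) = -6.368*l^5 - 2.0868*l^4 - 13.7055*l^3 - 9.4832*l^2 - 7.651*l - 13.2334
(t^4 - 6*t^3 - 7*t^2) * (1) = t^4 - 6*t^3 - 7*t^2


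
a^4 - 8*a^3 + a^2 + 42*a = a*(a - 7)*(a - 3)*(a + 2)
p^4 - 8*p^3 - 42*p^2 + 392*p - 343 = (p - 7)^2*(p - 1)*(p + 7)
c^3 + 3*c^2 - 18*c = c*(c - 3)*(c + 6)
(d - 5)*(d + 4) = d^2 - d - 20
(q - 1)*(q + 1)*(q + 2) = q^3 + 2*q^2 - q - 2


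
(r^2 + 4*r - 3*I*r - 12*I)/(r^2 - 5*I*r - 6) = (r + 4)/(r - 2*I)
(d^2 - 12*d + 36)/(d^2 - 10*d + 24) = (d - 6)/(d - 4)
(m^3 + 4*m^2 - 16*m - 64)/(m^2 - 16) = m + 4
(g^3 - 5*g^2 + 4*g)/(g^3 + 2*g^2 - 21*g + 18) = g*(g - 4)/(g^2 + 3*g - 18)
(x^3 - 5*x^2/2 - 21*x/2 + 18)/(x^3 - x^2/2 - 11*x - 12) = (2*x^2 + 3*x - 9)/(2*x^2 + 7*x + 6)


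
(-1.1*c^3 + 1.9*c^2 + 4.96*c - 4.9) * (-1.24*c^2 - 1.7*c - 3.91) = 1.364*c^5 - 0.486*c^4 - 5.0794*c^3 - 9.785*c^2 - 11.0636*c + 19.159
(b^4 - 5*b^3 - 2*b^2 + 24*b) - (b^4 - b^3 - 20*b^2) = -4*b^3 + 18*b^2 + 24*b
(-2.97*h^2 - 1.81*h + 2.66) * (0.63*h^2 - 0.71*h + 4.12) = -1.8711*h^4 + 0.9684*h^3 - 9.2755*h^2 - 9.3458*h + 10.9592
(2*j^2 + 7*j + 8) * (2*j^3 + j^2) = 4*j^5 + 16*j^4 + 23*j^3 + 8*j^2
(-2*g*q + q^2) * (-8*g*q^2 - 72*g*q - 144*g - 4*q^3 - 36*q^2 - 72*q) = 16*g^2*q^3 + 144*g^2*q^2 + 288*g^2*q - 4*q^5 - 36*q^4 - 72*q^3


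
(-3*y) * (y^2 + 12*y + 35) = -3*y^3 - 36*y^2 - 105*y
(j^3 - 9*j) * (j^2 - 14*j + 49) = j^5 - 14*j^4 + 40*j^3 + 126*j^2 - 441*j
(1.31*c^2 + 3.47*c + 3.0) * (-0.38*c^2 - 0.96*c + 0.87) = -0.4978*c^4 - 2.5762*c^3 - 3.3315*c^2 + 0.1389*c + 2.61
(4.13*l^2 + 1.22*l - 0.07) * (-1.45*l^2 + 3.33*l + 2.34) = -5.9885*l^4 + 11.9839*l^3 + 13.8283*l^2 + 2.6217*l - 0.1638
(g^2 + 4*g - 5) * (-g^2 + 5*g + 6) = -g^4 + g^3 + 31*g^2 - g - 30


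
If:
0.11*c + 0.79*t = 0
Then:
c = -7.18181818181818*t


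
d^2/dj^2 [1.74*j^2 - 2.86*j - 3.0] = 3.48000000000000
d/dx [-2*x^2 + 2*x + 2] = 2 - 4*x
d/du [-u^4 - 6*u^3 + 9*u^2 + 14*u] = -4*u^3 - 18*u^2 + 18*u + 14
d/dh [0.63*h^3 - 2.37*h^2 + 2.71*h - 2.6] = 1.89*h^2 - 4.74*h + 2.71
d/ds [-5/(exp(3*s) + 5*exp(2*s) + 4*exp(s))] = 5*(3*exp(2*s) + 10*exp(s) + 4)*exp(-s)/(exp(2*s) + 5*exp(s) + 4)^2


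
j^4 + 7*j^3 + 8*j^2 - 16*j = j*(j - 1)*(j + 4)^2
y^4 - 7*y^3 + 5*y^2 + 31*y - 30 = (y - 5)*(y - 3)*(y - 1)*(y + 2)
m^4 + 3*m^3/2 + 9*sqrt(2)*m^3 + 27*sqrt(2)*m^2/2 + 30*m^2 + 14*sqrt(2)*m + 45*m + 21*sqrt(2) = (m + 3/2)*(m + sqrt(2))^2*(m + 7*sqrt(2))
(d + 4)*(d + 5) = d^2 + 9*d + 20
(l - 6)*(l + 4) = l^2 - 2*l - 24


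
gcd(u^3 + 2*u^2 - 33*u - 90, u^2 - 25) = u + 5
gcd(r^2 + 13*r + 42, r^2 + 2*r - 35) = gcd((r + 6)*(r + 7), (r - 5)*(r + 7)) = r + 7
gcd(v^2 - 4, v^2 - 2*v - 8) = v + 2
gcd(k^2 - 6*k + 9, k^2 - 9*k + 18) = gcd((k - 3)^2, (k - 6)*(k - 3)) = k - 3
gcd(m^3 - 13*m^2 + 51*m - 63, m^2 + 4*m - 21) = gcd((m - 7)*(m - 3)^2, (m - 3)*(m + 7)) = m - 3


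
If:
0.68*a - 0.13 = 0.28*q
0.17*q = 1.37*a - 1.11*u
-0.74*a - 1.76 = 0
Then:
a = -2.38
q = -6.24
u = -1.98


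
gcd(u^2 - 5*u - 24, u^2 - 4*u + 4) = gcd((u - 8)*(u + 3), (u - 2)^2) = 1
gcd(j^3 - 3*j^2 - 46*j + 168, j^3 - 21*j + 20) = j - 4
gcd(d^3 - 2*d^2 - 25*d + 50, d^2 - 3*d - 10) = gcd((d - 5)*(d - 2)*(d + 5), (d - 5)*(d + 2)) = d - 5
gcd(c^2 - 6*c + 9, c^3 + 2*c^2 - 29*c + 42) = c - 3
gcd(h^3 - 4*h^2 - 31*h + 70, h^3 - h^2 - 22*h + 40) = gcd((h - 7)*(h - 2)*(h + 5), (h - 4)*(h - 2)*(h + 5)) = h^2 + 3*h - 10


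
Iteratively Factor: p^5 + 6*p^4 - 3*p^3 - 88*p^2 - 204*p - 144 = (p + 2)*(p^4 + 4*p^3 - 11*p^2 - 66*p - 72) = (p - 4)*(p + 2)*(p^3 + 8*p^2 + 21*p + 18) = (p - 4)*(p + 2)*(p + 3)*(p^2 + 5*p + 6) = (p - 4)*(p + 2)*(p + 3)^2*(p + 2)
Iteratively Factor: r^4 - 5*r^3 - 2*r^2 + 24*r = (r - 4)*(r^3 - r^2 - 6*r) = (r - 4)*(r - 3)*(r^2 + 2*r) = (r - 4)*(r - 3)*(r + 2)*(r)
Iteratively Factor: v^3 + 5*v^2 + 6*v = (v)*(v^2 + 5*v + 6) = v*(v + 2)*(v + 3)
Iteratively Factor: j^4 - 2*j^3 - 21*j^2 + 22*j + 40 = (j + 1)*(j^3 - 3*j^2 - 18*j + 40) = (j - 5)*(j + 1)*(j^2 + 2*j - 8) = (j - 5)*(j - 2)*(j + 1)*(j + 4)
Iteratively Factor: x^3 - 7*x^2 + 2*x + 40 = (x - 4)*(x^2 - 3*x - 10) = (x - 5)*(x - 4)*(x + 2)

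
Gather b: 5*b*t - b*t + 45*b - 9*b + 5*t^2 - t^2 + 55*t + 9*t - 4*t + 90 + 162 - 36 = b*(4*t + 36) + 4*t^2 + 60*t + 216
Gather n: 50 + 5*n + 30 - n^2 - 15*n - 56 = -n^2 - 10*n + 24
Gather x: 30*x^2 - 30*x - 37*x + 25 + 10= 30*x^2 - 67*x + 35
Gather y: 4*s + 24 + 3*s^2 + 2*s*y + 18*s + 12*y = 3*s^2 + 22*s + y*(2*s + 12) + 24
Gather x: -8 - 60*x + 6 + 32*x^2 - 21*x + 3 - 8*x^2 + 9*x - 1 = 24*x^2 - 72*x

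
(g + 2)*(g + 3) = g^2 + 5*g + 6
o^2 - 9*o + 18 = (o - 6)*(o - 3)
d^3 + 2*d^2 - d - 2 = (d - 1)*(d + 1)*(d + 2)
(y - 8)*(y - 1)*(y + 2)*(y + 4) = y^4 - 3*y^3 - 38*y^2 - 24*y + 64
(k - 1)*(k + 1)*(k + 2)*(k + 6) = k^4 + 8*k^3 + 11*k^2 - 8*k - 12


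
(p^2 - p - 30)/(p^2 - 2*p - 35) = (p - 6)/(p - 7)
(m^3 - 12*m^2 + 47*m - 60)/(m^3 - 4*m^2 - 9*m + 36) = (m - 5)/(m + 3)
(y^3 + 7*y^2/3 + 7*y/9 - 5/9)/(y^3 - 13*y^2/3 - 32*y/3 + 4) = (3*y^2 + 8*y + 5)/(3*(y^2 - 4*y - 12))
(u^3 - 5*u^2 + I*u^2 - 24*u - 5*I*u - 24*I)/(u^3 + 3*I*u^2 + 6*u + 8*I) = (u^2 - 5*u - 24)/(u^2 + 2*I*u + 8)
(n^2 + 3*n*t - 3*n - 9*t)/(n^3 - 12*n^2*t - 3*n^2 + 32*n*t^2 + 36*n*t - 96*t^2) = (n + 3*t)/(n^2 - 12*n*t + 32*t^2)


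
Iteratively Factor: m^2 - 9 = (m - 3)*(m + 3)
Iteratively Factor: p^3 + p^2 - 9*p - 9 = (p - 3)*(p^2 + 4*p + 3) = (p - 3)*(p + 1)*(p + 3)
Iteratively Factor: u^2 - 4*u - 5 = (u - 5)*(u + 1)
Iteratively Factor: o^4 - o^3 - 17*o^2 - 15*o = (o + 1)*(o^3 - 2*o^2 - 15*o) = (o + 1)*(o + 3)*(o^2 - 5*o) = (o - 5)*(o + 1)*(o + 3)*(o)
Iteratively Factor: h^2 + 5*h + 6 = (h + 2)*(h + 3)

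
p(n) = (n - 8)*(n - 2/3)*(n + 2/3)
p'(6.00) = 11.56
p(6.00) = -71.11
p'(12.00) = 239.56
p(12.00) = 574.22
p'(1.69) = -18.92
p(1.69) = -15.22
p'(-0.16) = 2.19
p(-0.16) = 3.42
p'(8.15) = 68.42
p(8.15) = 9.90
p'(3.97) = -16.68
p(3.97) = -61.73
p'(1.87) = -19.87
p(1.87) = -18.71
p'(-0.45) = 7.36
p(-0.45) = 2.04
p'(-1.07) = 20.11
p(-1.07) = -6.35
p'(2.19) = -21.10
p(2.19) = -25.28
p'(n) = (n - 8)*(n - 2/3) + (n - 8)*(n + 2/3) + (n - 2/3)*(n + 2/3) = 3*n^2 - 16*n - 4/9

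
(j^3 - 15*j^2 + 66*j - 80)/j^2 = j - 15 + 66/j - 80/j^2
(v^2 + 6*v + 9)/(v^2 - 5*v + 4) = (v^2 + 6*v + 9)/(v^2 - 5*v + 4)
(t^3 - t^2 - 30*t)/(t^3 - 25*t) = (t - 6)/(t - 5)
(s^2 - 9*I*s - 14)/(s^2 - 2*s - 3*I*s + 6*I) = (s^2 - 9*I*s - 14)/(s^2 - 2*s - 3*I*s + 6*I)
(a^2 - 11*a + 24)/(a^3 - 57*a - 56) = (a - 3)/(a^2 + 8*a + 7)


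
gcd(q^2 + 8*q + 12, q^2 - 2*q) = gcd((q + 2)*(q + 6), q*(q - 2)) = 1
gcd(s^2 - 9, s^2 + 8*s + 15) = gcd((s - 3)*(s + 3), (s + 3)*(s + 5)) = s + 3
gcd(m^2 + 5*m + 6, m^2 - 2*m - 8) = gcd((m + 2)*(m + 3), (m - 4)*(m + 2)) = m + 2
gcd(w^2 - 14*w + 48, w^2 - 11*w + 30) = w - 6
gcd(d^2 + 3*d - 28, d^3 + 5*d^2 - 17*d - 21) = d + 7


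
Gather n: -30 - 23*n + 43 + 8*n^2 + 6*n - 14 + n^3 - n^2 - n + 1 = n^3 + 7*n^2 - 18*n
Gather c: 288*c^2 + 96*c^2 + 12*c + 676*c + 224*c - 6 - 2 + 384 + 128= 384*c^2 + 912*c + 504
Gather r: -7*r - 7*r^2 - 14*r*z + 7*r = -7*r^2 - 14*r*z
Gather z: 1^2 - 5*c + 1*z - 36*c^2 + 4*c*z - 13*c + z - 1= -36*c^2 - 18*c + z*(4*c + 2)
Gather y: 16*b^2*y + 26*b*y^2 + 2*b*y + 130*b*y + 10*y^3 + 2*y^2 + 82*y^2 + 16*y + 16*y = 10*y^3 + y^2*(26*b + 84) + y*(16*b^2 + 132*b + 32)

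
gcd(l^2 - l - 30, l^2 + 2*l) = 1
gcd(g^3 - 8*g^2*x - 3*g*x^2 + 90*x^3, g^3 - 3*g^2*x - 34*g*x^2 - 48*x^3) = g + 3*x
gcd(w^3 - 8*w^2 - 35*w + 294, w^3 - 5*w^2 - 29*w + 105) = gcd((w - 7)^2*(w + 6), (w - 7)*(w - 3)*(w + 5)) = w - 7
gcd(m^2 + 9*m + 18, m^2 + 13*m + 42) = m + 6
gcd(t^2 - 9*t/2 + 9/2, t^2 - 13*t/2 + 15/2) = t - 3/2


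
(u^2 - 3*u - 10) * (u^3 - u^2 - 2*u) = u^5 - 4*u^4 - 9*u^3 + 16*u^2 + 20*u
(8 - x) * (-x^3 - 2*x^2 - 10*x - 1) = x^4 - 6*x^3 - 6*x^2 - 79*x - 8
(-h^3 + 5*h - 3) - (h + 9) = -h^3 + 4*h - 12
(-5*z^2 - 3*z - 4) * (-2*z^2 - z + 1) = 10*z^4 + 11*z^3 + 6*z^2 + z - 4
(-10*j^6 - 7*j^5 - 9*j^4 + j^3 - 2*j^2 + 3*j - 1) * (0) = 0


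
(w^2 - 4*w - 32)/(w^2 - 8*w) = (w + 4)/w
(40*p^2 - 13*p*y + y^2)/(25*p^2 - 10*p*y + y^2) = (-8*p + y)/(-5*p + y)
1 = 1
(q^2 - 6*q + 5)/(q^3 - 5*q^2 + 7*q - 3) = (q - 5)/(q^2 - 4*q + 3)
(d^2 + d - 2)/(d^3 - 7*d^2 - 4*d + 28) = (d - 1)/(d^2 - 9*d + 14)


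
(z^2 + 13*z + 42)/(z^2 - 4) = (z^2 + 13*z + 42)/(z^2 - 4)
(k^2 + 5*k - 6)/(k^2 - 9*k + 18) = (k^2 + 5*k - 6)/(k^2 - 9*k + 18)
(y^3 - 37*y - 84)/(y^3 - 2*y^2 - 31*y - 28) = (y + 3)/(y + 1)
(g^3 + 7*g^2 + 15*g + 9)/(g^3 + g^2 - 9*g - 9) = (g + 3)/(g - 3)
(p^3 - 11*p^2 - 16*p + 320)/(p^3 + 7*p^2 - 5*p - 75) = (p^2 - 16*p + 64)/(p^2 + 2*p - 15)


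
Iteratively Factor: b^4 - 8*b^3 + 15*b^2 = (b - 5)*(b^3 - 3*b^2) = (b - 5)*(b - 3)*(b^2) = b*(b - 5)*(b - 3)*(b)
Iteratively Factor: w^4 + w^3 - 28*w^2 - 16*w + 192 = (w - 4)*(w^3 + 5*w^2 - 8*w - 48) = (w - 4)*(w - 3)*(w^2 + 8*w + 16) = (w - 4)*(w - 3)*(w + 4)*(w + 4)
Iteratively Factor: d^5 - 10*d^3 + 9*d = (d + 3)*(d^4 - 3*d^3 - d^2 + 3*d) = d*(d + 3)*(d^3 - 3*d^2 - d + 3) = d*(d + 1)*(d + 3)*(d^2 - 4*d + 3) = d*(d - 3)*(d + 1)*(d + 3)*(d - 1)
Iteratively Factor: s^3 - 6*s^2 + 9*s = (s)*(s^2 - 6*s + 9) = s*(s - 3)*(s - 3)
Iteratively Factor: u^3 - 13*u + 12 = (u - 3)*(u^2 + 3*u - 4) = (u - 3)*(u + 4)*(u - 1)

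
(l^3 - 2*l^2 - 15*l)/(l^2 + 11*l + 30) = l*(l^2 - 2*l - 15)/(l^2 + 11*l + 30)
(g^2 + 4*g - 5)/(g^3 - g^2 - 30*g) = (g - 1)/(g*(g - 6))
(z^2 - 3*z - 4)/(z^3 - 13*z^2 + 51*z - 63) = (z^2 - 3*z - 4)/(z^3 - 13*z^2 + 51*z - 63)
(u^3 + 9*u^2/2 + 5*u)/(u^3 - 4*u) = (u + 5/2)/(u - 2)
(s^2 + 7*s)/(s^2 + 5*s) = (s + 7)/(s + 5)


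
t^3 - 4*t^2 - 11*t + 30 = (t - 5)*(t - 2)*(t + 3)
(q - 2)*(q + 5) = q^2 + 3*q - 10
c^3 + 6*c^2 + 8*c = c*(c + 2)*(c + 4)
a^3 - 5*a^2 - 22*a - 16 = (a - 8)*(a + 1)*(a + 2)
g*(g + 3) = g^2 + 3*g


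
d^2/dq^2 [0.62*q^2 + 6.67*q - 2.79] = 1.24000000000000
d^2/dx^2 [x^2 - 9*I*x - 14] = 2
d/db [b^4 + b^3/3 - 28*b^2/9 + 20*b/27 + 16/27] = 4*b^3 + b^2 - 56*b/9 + 20/27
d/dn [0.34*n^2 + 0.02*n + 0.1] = 0.68*n + 0.02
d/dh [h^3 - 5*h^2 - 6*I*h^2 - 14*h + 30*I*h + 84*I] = 3*h^2 - 10*h - 12*I*h - 14 + 30*I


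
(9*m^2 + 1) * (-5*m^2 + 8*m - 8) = -45*m^4 + 72*m^3 - 77*m^2 + 8*m - 8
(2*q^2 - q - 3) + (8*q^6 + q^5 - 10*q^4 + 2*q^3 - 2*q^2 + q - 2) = 8*q^6 + q^5 - 10*q^4 + 2*q^3 - 5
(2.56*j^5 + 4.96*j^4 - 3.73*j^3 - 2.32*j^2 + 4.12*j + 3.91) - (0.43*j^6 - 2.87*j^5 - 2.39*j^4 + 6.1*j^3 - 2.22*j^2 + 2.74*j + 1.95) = -0.43*j^6 + 5.43*j^5 + 7.35*j^4 - 9.83*j^3 - 0.0999999999999996*j^2 + 1.38*j + 1.96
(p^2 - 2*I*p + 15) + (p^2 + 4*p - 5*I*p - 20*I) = 2*p^2 + 4*p - 7*I*p + 15 - 20*I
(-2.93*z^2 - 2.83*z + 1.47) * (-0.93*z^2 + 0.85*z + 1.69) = 2.7249*z^4 + 0.1414*z^3 - 8.7243*z^2 - 3.5332*z + 2.4843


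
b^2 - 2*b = b*(b - 2)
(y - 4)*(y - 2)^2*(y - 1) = y^4 - 9*y^3 + 28*y^2 - 36*y + 16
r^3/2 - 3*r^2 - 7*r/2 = r*(r/2 + 1/2)*(r - 7)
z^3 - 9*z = z*(z - 3)*(z + 3)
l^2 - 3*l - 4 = (l - 4)*(l + 1)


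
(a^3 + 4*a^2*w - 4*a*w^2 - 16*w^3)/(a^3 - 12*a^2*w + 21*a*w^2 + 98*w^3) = (a^2 + 2*a*w - 8*w^2)/(a^2 - 14*a*w + 49*w^2)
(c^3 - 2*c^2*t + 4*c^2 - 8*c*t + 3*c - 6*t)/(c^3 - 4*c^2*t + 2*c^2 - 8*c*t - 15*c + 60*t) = (c^3 - 2*c^2*t + 4*c^2 - 8*c*t + 3*c - 6*t)/(c^3 - 4*c^2*t + 2*c^2 - 8*c*t - 15*c + 60*t)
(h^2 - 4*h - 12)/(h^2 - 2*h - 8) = (h - 6)/(h - 4)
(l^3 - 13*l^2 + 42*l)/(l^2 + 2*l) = (l^2 - 13*l + 42)/(l + 2)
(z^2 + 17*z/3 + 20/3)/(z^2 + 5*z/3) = (z + 4)/z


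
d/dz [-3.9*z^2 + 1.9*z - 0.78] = 1.9 - 7.8*z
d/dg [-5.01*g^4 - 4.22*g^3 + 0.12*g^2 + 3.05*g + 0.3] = -20.04*g^3 - 12.66*g^2 + 0.24*g + 3.05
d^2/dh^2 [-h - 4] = 0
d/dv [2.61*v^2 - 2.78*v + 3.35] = 5.22*v - 2.78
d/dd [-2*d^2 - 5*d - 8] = -4*d - 5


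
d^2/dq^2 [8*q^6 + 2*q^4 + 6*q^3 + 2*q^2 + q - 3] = 240*q^4 + 24*q^2 + 36*q + 4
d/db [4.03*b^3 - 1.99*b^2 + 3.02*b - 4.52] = 12.09*b^2 - 3.98*b + 3.02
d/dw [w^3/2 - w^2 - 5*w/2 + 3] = 3*w^2/2 - 2*w - 5/2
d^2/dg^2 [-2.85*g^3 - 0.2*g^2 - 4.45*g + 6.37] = -17.1*g - 0.4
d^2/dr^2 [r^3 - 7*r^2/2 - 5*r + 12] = 6*r - 7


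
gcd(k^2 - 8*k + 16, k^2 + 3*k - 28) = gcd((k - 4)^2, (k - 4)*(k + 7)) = k - 4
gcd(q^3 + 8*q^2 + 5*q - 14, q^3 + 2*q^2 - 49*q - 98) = q^2 + 9*q + 14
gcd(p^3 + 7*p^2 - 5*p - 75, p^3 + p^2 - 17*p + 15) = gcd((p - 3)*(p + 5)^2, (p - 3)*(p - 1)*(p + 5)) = p^2 + 2*p - 15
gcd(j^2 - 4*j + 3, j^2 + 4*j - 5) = j - 1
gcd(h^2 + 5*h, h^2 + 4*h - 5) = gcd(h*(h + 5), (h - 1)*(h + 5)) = h + 5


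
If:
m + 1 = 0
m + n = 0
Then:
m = -1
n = 1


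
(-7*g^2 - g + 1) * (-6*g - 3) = 42*g^3 + 27*g^2 - 3*g - 3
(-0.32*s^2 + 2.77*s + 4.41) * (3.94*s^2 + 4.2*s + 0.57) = -1.2608*s^4 + 9.5698*s^3 + 28.827*s^2 + 20.1009*s + 2.5137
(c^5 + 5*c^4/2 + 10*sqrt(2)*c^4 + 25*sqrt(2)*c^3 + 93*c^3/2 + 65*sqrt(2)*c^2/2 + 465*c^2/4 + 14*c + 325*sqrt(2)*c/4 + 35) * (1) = c^5 + 5*c^4/2 + 10*sqrt(2)*c^4 + 25*sqrt(2)*c^3 + 93*c^3/2 + 65*sqrt(2)*c^2/2 + 465*c^2/4 + 14*c + 325*sqrt(2)*c/4 + 35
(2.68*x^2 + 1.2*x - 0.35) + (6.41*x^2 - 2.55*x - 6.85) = 9.09*x^2 - 1.35*x - 7.2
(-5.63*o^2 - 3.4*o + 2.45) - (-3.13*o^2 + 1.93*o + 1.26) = -2.5*o^2 - 5.33*o + 1.19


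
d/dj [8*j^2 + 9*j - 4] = 16*j + 9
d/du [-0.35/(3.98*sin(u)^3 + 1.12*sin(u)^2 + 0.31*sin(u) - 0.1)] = (4.179*sin(u)^2 + 0.784*sin(u) + 0.1085)*cos(u)/(3.98*sin(u)^3 + 1.12*sin(u)^2 + 0.31*sin(u) - 0.1)^2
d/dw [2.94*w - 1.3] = 2.94000000000000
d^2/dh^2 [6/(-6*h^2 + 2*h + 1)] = 24*(-18*h^2 + 6*h + 2*(6*h - 1)^2 + 3)/(-6*h^2 + 2*h + 1)^3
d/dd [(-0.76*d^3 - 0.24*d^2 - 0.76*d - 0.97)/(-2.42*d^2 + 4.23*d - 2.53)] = (1.8392*d^4 - 6.4296*d^3 + 2.914*d^2 - 3.4804*d + 6.0259)/(5.8564*d^4 - 20.4732*d^3 + 30.1381*d^2 - 21.4038*d + 6.4009)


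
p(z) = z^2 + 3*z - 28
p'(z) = 2*z + 3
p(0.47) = -26.37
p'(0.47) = 3.94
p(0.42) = -26.56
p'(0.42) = 3.84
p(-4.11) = -23.44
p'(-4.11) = -5.22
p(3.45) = -5.75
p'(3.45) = 9.90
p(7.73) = 54.94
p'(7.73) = 18.46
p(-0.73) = -29.66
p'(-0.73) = 1.54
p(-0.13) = -28.37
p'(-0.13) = 2.74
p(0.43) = -26.53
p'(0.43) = 3.86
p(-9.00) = 26.00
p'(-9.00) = -15.00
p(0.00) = -28.00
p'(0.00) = 3.00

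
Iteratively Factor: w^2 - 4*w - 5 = (w - 5)*(w + 1)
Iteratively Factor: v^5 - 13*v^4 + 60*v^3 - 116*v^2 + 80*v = (v)*(v^4 - 13*v^3 + 60*v^2 - 116*v + 80) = v*(v - 2)*(v^3 - 11*v^2 + 38*v - 40) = v*(v - 4)*(v - 2)*(v^2 - 7*v + 10) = v*(v - 5)*(v - 4)*(v - 2)*(v - 2)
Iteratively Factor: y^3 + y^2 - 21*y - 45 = (y + 3)*(y^2 - 2*y - 15) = (y + 3)^2*(y - 5)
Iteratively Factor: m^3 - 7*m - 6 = (m - 3)*(m^2 + 3*m + 2) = (m - 3)*(m + 2)*(m + 1)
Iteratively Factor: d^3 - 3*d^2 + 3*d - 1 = (d - 1)*(d^2 - 2*d + 1) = (d - 1)^2*(d - 1)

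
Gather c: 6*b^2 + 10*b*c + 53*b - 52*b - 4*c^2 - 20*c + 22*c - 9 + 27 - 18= 6*b^2 + b - 4*c^2 + c*(10*b + 2)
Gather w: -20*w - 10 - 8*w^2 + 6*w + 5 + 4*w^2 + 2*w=-4*w^2 - 12*w - 5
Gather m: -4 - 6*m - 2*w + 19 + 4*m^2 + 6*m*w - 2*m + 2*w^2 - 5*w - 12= 4*m^2 + m*(6*w - 8) + 2*w^2 - 7*w + 3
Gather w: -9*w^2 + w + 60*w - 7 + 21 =-9*w^2 + 61*w + 14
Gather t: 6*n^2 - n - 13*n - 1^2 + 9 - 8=6*n^2 - 14*n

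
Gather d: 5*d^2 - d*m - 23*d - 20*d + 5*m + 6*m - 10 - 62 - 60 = 5*d^2 + d*(-m - 43) + 11*m - 132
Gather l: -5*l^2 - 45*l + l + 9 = -5*l^2 - 44*l + 9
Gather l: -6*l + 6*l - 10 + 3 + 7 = 0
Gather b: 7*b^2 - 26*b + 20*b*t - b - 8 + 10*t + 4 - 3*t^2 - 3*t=7*b^2 + b*(20*t - 27) - 3*t^2 + 7*t - 4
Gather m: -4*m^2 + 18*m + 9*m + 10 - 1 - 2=-4*m^2 + 27*m + 7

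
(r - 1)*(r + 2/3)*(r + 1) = r^3 + 2*r^2/3 - r - 2/3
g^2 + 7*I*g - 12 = (g + 3*I)*(g + 4*I)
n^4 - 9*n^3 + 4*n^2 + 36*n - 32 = (n - 8)*(n - 2)*(n - 1)*(n + 2)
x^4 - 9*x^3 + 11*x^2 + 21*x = x*(x - 7)*(x - 3)*(x + 1)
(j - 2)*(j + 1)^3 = j^4 + j^3 - 3*j^2 - 5*j - 2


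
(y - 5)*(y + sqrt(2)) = y^2 - 5*y + sqrt(2)*y - 5*sqrt(2)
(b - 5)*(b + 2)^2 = b^3 - b^2 - 16*b - 20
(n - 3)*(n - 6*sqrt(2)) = n^2 - 6*sqrt(2)*n - 3*n + 18*sqrt(2)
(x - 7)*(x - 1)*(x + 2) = x^3 - 6*x^2 - 9*x + 14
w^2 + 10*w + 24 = (w + 4)*(w + 6)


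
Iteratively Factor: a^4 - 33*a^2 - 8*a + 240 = (a - 3)*(a^3 + 3*a^2 - 24*a - 80) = (a - 3)*(a + 4)*(a^2 - a - 20) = (a - 3)*(a + 4)^2*(a - 5)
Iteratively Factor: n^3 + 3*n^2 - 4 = (n + 2)*(n^2 + n - 2) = (n + 2)^2*(n - 1)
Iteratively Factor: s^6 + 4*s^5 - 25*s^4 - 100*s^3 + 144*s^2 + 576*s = (s + 4)*(s^5 - 25*s^3 + 144*s) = (s - 4)*(s + 4)*(s^4 + 4*s^3 - 9*s^2 - 36*s) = (s - 4)*(s - 3)*(s + 4)*(s^3 + 7*s^2 + 12*s) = (s - 4)*(s - 3)*(s + 4)^2*(s^2 + 3*s) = s*(s - 4)*(s - 3)*(s + 4)^2*(s + 3)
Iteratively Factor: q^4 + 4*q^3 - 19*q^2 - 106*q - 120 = (q + 3)*(q^3 + q^2 - 22*q - 40) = (q + 3)*(q + 4)*(q^2 - 3*q - 10) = (q - 5)*(q + 3)*(q + 4)*(q + 2)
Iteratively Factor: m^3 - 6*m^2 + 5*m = (m)*(m^2 - 6*m + 5) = m*(m - 1)*(m - 5)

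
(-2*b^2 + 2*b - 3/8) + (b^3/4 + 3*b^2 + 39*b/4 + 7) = b^3/4 + b^2 + 47*b/4 + 53/8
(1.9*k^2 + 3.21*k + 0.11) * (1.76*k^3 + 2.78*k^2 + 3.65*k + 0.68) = 3.344*k^5 + 10.9316*k^4 + 16.0524*k^3 + 13.3143*k^2 + 2.5843*k + 0.0748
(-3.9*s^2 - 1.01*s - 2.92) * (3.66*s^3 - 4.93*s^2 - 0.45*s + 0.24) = -14.274*s^5 + 15.5304*s^4 - 3.9529*s^3 + 13.9141*s^2 + 1.0716*s - 0.7008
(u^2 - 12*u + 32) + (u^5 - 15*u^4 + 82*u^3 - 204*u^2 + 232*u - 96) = u^5 - 15*u^4 + 82*u^3 - 203*u^2 + 220*u - 64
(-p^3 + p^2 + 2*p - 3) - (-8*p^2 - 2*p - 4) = -p^3 + 9*p^2 + 4*p + 1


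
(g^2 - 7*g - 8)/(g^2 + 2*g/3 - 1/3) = 3*(g - 8)/(3*g - 1)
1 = 1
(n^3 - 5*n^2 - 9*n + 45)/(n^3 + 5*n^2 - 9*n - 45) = (n - 5)/(n + 5)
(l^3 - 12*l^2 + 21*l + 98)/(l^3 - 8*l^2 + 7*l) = (l^2 - 5*l - 14)/(l*(l - 1))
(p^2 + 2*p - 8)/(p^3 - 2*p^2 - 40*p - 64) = (p - 2)/(p^2 - 6*p - 16)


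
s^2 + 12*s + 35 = (s + 5)*(s + 7)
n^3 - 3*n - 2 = (n - 2)*(n + 1)^2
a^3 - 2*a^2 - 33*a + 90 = (a - 5)*(a - 3)*(a + 6)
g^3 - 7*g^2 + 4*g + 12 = (g - 6)*(g - 2)*(g + 1)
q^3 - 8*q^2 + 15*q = q*(q - 5)*(q - 3)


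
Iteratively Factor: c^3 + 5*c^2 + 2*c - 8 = (c - 1)*(c^2 + 6*c + 8) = (c - 1)*(c + 4)*(c + 2)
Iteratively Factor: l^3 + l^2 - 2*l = (l + 2)*(l^2 - l) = (l - 1)*(l + 2)*(l)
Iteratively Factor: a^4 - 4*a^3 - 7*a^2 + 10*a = (a)*(a^3 - 4*a^2 - 7*a + 10) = a*(a - 1)*(a^2 - 3*a - 10) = a*(a - 5)*(a - 1)*(a + 2)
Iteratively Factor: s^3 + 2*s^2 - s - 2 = (s + 1)*(s^2 + s - 2) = (s + 1)*(s + 2)*(s - 1)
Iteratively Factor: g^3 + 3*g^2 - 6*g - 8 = (g + 1)*(g^2 + 2*g - 8) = (g - 2)*(g + 1)*(g + 4)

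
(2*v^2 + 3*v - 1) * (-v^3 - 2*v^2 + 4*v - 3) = -2*v^5 - 7*v^4 + 3*v^3 + 8*v^2 - 13*v + 3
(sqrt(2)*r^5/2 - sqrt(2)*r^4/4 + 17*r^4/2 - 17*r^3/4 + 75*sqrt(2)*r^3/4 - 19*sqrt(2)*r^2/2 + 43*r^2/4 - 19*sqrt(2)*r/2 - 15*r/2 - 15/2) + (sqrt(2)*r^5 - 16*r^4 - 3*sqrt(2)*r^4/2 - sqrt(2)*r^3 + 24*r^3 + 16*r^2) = 3*sqrt(2)*r^5/2 - 15*r^4/2 - 7*sqrt(2)*r^4/4 + 79*r^3/4 + 71*sqrt(2)*r^3/4 - 19*sqrt(2)*r^2/2 + 107*r^2/4 - 19*sqrt(2)*r/2 - 15*r/2 - 15/2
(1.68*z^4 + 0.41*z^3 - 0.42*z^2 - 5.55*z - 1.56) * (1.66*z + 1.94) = 2.7888*z^5 + 3.9398*z^4 + 0.0982*z^3 - 10.0278*z^2 - 13.3566*z - 3.0264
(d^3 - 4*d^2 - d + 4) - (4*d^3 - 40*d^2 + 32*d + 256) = -3*d^3 + 36*d^2 - 33*d - 252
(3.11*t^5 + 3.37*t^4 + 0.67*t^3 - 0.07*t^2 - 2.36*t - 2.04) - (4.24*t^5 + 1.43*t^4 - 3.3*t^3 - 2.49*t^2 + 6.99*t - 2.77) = -1.13*t^5 + 1.94*t^4 + 3.97*t^3 + 2.42*t^2 - 9.35*t + 0.73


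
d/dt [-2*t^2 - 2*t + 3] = -4*t - 2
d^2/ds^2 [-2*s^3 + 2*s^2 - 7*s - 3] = 4 - 12*s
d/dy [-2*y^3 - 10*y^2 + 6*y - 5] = -6*y^2 - 20*y + 6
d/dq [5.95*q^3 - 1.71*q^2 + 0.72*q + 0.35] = 17.85*q^2 - 3.42*q + 0.72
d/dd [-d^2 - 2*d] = -2*d - 2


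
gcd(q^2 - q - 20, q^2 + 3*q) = 1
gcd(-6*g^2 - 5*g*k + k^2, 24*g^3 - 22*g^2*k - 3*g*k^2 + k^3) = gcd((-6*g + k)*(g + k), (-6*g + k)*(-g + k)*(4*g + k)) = 6*g - k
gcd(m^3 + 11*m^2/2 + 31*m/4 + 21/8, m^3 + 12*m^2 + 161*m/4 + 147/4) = m^2 + 5*m + 21/4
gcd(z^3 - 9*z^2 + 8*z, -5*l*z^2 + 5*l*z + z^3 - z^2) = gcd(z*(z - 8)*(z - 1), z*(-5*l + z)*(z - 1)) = z^2 - z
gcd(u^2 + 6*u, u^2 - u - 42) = u + 6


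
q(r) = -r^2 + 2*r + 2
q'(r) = 2 - 2*r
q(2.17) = 1.63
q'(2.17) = -2.34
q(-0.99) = -0.96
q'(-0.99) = 3.98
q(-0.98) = -0.92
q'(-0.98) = 3.96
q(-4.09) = -22.91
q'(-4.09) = 10.18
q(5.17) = -14.39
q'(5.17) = -8.34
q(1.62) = 2.62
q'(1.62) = -1.24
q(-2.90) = -12.21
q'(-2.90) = 7.80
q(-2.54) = -9.53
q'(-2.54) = 7.08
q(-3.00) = -13.00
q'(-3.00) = 8.00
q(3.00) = -1.00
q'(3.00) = -4.00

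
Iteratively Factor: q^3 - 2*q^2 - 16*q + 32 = (q - 2)*(q^2 - 16) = (q - 4)*(q - 2)*(q + 4)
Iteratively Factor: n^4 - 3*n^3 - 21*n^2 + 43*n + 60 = (n - 3)*(n^3 - 21*n - 20) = (n - 5)*(n - 3)*(n^2 + 5*n + 4) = (n - 5)*(n - 3)*(n + 1)*(n + 4)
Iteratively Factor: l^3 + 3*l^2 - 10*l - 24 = (l + 4)*(l^2 - l - 6) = (l + 2)*(l + 4)*(l - 3)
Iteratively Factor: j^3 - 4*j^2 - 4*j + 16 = (j + 2)*(j^2 - 6*j + 8) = (j - 2)*(j + 2)*(j - 4)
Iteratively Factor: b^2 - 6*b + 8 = (b - 2)*(b - 4)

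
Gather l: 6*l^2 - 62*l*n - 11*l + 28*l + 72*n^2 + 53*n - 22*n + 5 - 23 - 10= 6*l^2 + l*(17 - 62*n) + 72*n^2 + 31*n - 28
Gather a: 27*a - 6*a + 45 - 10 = 21*a + 35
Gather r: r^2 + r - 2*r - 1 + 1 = r^2 - r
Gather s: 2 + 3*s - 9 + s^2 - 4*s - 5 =s^2 - s - 12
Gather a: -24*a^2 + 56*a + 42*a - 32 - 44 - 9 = -24*a^2 + 98*a - 85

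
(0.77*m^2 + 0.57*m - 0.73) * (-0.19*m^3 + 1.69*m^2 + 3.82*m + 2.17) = -0.1463*m^5 + 1.193*m^4 + 4.0434*m^3 + 2.6146*m^2 - 1.5517*m - 1.5841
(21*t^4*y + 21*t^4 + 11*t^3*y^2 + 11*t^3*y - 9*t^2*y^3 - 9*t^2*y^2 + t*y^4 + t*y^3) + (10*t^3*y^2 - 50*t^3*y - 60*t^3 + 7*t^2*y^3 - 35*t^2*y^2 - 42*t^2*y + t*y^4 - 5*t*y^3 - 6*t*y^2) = 21*t^4*y + 21*t^4 + 21*t^3*y^2 - 39*t^3*y - 60*t^3 - 2*t^2*y^3 - 44*t^2*y^2 - 42*t^2*y + 2*t*y^4 - 4*t*y^3 - 6*t*y^2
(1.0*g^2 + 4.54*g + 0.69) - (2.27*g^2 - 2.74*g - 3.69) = -1.27*g^2 + 7.28*g + 4.38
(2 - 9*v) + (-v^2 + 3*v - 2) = -v^2 - 6*v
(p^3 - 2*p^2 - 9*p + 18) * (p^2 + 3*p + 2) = p^5 + p^4 - 13*p^3 - 13*p^2 + 36*p + 36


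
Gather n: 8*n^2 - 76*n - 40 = 8*n^2 - 76*n - 40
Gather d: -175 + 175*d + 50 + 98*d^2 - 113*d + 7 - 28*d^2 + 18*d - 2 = 70*d^2 + 80*d - 120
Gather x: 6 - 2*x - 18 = -2*x - 12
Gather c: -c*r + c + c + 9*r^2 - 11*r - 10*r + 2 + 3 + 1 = c*(2 - r) + 9*r^2 - 21*r + 6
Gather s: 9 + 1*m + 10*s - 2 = m + 10*s + 7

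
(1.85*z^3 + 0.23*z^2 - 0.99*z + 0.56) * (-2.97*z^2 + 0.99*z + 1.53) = -5.4945*z^5 + 1.1484*z^4 + 5.9985*z^3 - 2.2914*z^2 - 0.9603*z + 0.8568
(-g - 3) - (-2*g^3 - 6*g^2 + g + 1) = 2*g^3 + 6*g^2 - 2*g - 4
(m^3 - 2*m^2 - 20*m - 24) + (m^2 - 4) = m^3 - m^2 - 20*m - 28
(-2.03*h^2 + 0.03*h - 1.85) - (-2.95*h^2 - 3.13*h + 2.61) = 0.92*h^2 + 3.16*h - 4.46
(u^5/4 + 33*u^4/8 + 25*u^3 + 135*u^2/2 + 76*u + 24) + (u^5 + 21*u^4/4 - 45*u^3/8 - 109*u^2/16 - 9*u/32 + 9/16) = 5*u^5/4 + 75*u^4/8 + 155*u^3/8 + 971*u^2/16 + 2423*u/32 + 393/16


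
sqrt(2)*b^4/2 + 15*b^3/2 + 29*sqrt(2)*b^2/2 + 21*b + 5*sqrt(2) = (b + sqrt(2))^2*(b + 5*sqrt(2))*(sqrt(2)*b/2 + 1/2)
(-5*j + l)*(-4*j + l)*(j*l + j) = 20*j^3*l + 20*j^3 - 9*j^2*l^2 - 9*j^2*l + j*l^3 + j*l^2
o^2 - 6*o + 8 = (o - 4)*(o - 2)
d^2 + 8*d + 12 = (d + 2)*(d + 6)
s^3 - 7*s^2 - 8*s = s*(s - 8)*(s + 1)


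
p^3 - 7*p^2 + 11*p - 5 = (p - 5)*(p - 1)^2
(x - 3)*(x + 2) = x^2 - x - 6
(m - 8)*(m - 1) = m^2 - 9*m + 8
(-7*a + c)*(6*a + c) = -42*a^2 - a*c + c^2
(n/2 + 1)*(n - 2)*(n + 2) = n^3/2 + n^2 - 2*n - 4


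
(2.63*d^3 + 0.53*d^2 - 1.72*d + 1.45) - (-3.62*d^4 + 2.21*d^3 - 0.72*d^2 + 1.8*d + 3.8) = 3.62*d^4 + 0.42*d^3 + 1.25*d^2 - 3.52*d - 2.35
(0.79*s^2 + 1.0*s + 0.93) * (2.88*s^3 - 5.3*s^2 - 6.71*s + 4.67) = 2.2752*s^5 - 1.307*s^4 - 7.9225*s^3 - 7.9497*s^2 - 1.5703*s + 4.3431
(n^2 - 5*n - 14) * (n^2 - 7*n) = n^4 - 12*n^3 + 21*n^2 + 98*n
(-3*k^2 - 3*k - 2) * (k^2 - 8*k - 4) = -3*k^4 + 21*k^3 + 34*k^2 + 28*k + 8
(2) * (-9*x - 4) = -18*x - 8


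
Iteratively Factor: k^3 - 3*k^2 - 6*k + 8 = (k + 2)*(k^2 - 5*k + 4) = (k - 1)*(k + 2)*(k - 4)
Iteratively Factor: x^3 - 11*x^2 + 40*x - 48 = (x - 4)*(x^2 - 7*x + 12) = (x - 4)^2*(x - 3)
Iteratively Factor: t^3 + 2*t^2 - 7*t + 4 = (t - 1)*(t^2 + 3*t - 4) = (t - 1)*(t + 4)*(t - 1)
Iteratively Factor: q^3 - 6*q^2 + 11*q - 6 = (q - 2)*(q^2 - 4*q + 3) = (q - 2)*(q - 1)*(q - 3)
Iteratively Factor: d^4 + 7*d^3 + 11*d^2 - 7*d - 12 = (d + 3)*(d^3 + 4*d^2 - d - 4) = (d + 1)*(d + 3)*(d^2 + 3*d - 4) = (d + 1)*(d + 3)*(d + 4)*(d - 1)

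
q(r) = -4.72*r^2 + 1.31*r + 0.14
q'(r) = 1.31 - 9.44*r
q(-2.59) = -34.92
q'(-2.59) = 25.76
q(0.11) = 0.23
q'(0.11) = 0.27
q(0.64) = -0.95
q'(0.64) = -4.73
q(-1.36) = -10.37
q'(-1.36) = 14.15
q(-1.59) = -13.88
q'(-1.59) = 16.32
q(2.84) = -34.21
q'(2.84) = -25.50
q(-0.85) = -4.38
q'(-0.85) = 9.33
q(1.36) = -6.81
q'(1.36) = -11.53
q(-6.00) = -177.64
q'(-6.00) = 57.95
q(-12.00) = -695.26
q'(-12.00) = 114.59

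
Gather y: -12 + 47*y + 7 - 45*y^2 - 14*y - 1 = -45*y^2 + 33*y - 6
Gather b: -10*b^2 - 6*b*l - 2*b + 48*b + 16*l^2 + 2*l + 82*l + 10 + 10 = -10*b^2 + b*(46 - 6*l) + 16*l^2 + 84*l + 20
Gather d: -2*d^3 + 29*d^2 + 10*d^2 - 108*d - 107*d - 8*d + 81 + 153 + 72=-2*d^3 + 39*d^2 - 223*d + 306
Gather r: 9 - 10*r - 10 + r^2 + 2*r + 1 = r^2 - 8*r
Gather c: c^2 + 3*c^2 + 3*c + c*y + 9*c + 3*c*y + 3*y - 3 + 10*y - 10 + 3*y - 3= 4*c^2 + c*(4*y + 12) + 16*y - 16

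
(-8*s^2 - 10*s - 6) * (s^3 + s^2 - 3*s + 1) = -8*s^5 - 18*s^4 + 8*s^3 + 16*s^2 + 8*s - 6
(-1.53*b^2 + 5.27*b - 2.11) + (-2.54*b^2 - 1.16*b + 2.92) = -4.07*b^2 + 4.11*b + 0.81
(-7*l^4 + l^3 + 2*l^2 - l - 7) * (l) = -7*l^5 + l^4 + 2*l^3 - l^2 - 7*l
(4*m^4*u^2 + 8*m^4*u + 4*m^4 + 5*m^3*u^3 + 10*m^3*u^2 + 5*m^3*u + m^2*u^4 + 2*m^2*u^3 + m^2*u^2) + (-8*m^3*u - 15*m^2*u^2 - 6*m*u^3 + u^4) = 4*m^4*u^2 + 8*m^4*u + 4*m^4 + 5*m^3*u^3 + 10*m^3*u^2 - 3*m^3*u + m^2*u^4 + 2*m^2*u^3 - 14*m^2*u^2 - 6*m*u^3 + u^4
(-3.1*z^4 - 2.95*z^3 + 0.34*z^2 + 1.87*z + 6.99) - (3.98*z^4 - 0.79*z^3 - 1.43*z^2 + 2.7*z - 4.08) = -7.08*z^4 - 2.16*z^3 + 1.77*z^2 - 0.83*z + 11.07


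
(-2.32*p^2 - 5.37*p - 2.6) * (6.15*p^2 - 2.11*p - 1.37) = -14.268*p^4 - 28.1303*p^3 - 1.4809*p^2 + 12.8429*p + 3.562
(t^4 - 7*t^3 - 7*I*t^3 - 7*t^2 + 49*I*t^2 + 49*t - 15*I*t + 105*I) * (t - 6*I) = t^5 - 7*t^4 - 13*I*t^4 - 49*t^3 + 91*I*t^3 + 343*t^2 + 27*I*t^2 - 90*t - 189*I*t + 630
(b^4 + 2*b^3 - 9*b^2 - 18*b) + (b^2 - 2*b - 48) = b^4 + 2*b^3 - 8*b^2 - 20*b - 48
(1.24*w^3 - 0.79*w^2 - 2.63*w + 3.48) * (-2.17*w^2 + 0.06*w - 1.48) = -2.6908*w^5 + 1.7887*w^4 + 3.8245*w^3 - 6.5402*w^2 + 4.1012*w - 5.1504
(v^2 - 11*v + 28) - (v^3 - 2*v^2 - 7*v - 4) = -v^3 + 3*v^2 - 4*v + 32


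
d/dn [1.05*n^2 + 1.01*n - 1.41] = 2.1*n + 1.01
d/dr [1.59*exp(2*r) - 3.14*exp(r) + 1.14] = (3.18*exp(r) - 3.14)*exp(r)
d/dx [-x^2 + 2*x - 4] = 2 - 2*x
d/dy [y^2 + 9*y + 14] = 2*y + 9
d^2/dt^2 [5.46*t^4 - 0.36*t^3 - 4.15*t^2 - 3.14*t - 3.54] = 65.52*t^2 - 2.16*t - 8.3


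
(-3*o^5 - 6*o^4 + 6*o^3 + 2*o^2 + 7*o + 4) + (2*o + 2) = -3*o^5 - 6*o^4 + 6*o^3 + 2*o^2 + 9*o + 6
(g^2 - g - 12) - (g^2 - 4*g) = 3*g - 12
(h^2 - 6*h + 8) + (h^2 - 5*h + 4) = 2*h^2 - 11*h + 12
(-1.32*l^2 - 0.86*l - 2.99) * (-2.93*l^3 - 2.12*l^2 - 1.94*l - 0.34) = 3.8676*l^5 + 5.3182*l^4 + 13.1447*l^3 + 8.456*l^2 + 6.093*l + 1.0166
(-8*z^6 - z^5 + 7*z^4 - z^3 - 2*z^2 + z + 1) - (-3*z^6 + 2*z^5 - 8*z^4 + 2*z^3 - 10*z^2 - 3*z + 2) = -5*z^6 - 3*z^5 + 15*z^4 - 3*z^3 + 8*z^2 + 4*z - 1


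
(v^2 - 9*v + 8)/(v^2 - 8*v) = (v - 1)/v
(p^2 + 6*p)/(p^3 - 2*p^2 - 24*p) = (p + 6)/(p^2 - 2*p - 24)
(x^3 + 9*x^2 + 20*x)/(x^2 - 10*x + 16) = x*(x^2 + 9*x + 20)/(x^2 - 10*x + 16)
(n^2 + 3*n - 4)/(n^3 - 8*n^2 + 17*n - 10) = (n + 4)/(n^2 - 7*n + 10)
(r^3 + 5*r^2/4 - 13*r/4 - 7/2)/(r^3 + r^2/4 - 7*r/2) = (r + 1)/r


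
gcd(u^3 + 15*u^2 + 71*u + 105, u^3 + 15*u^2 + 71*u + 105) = u^3 + 15*u^2 + 71*u + 105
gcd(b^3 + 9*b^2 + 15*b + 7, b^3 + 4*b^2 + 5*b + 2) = b^2 + 2*b + 1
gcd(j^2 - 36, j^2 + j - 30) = j + 6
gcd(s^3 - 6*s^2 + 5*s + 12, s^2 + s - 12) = s - 3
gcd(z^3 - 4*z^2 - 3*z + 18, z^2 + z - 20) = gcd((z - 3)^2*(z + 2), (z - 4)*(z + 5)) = 1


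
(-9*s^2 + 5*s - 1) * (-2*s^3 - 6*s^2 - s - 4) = 18*s^5 + 44*s^4 - 19*s^3 + 37*s^2 - 19*s + 4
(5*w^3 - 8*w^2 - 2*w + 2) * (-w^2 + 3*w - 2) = -5*w^5 + 23*w^4 - 32*w^3 + 8*w^2 + 10*w - 4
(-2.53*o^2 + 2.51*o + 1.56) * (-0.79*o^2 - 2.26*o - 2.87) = 1.9987*o^4 + 3.7349*o^3 + 0.356100000000001*o^2 - 10.7293*o - 4.4772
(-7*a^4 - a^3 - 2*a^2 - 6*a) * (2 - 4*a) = 28*a^5 - 10*a^4 + 6*a^3 + 20*a^2 - 12*a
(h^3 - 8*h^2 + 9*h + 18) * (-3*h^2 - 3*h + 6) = -3*h^5 + 21*h^4 + 3*h^3 - 129*h^2 + 108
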